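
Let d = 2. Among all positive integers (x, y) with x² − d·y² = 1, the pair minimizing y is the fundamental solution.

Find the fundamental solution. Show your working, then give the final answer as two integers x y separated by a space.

√2 = [1; 2, …], period ℓ=1 (odd) → k=1
i=0: a=1 ⇒ p=1, q=1
i=1: a=2 ⇒ p=3, q=2
fundamental: x₁=3, y₁=2  (since 9 − 2·4 = 1)

3 2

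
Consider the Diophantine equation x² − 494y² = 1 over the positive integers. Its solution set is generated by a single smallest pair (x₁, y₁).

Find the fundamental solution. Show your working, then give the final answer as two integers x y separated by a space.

[22; 4,2,2,1,2,1,2,2,4,44] for √494; ℓ=10 ⇒ convergent index 9
step 0: (22, 1)  from 22·(1,0) + (0,1)
step 1: (89, 4)  from 4·(22,1) + (1,0)
step 2: (200, 9)  from 2·(89,4) + (22,1)
…
step 5: (1867, 84)  from 2·(689,31) + (489,22)
step 6: (2556, 115)  from 1·(1867,84) + (689,31)
…
step 8: (16514, 743)  from 2·(6979,314) + (2556,115)
step 9: (73035, 3286)  from 4·(16514,743) + (6979,314)
(x₁, y₁) = (73035, 3286);  73035² − 494·3286² = 1 ✓

73035 3286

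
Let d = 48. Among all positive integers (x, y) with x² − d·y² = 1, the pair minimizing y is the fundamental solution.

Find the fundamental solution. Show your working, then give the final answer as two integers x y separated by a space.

7 1

[6; 1,12] for √48; ℓ=2 ⇒ convergent index 1
step 0: (6, 1)  from 6·(1,0) + (0,1)
step 1: (7, 1)  from 1·(6,1) + (1,0)
fundamental: x₁=7, y₁=1  (since 49 − 48·1 = 1)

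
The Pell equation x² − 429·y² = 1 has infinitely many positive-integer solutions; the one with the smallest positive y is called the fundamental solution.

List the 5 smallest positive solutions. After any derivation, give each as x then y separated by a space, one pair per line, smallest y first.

1524095 73584
4645731138049 224298012960
14161071197688057215 683702960124468816
43165635614076113391052801 2084056526021580302230080
131577058822456507006275549422975 6352600262053037158494583086384

√429 → a₀=20, period (1,2,2,9,1,12,1,9,2,2,1,40); ℓ=12 even so k=11
step 0: (20, 1)  from 20·(1,0) + (0,1)
step 1: (21, 1)  from 1·(20,1) + (1,0)
step 2: (62, 3)  from 2·(21,1) + (20,1)
step 3: (145, 7)  from 2·(62,3) + (21,1)
step 4: (1367, 66)  from 9·(145,7) + (62,3)
step 5: (1512, 73)  from 1·(1367,66) + (145,7)
step 6: (19511, 942)  from 12·(1512,73) + (1367,66)
step 7: (21023, 1015)  from 1·(19511,942) + (1512,73)
…
step 10: (1085636, 52415)  from 2·(438459,21169) + (208718,10077)
step 11: (1524095, 73584)  from 1·(1085636,52415) + (438459,21169)
→ (1524095, 73584).  Check: 1524095²=2322865569025, 429·73584²=2322865569024, difference 1.
n=2: (1524095,73584)∘(1524095,73584) = (1524095·1524095+429·73584·73584, 1524095·73584+73584·1524095) = (4645731138049,224298012960)
n=3: (4645731138049,224298012960)∘(1524095,73584) = (1524095·4645731138049+429·73584·224298012960, 1524095·224298012960+73584·4645731138049) = (14161071197688057215,683702960124468816)
n=4: (14161071197688057215,683702960124468816)∘(1524095,73584) = (1524095·14161071197688057215+429·73584·683702960124468816, 1524095·683702960124468816+73584·14161071197688057215) = (43165635614076113391052801,2084056526021580302230080)
n=5: (43165635614076113391052801,2084056526021580302230080)∘(1524095,73584) = (1524095·43165635614076113391052801+429·73584·2084056526021580302230080, 1524095·2084056526021580302230080+73584·43165635614076113391052801) = (131577058822456507006275549422975,6352600262053037158494583086384)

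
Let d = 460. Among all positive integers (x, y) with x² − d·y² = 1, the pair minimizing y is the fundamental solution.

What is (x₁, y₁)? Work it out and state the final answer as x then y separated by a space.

2535751 118230

d=460: √d = [21; 2,4,3,1,2,10,2,1,3,4,2,42] (ℓ=12, even), read p_11/q_11
i=0: a=21 ⇒ p=21, q=1
i=1: a=2 ⇒ p=43, q=2
i=2: a=4 ⇒ p=193, q=9
i=3: a=3 ⇒ p=622, q=29
i=4: a=1 ⇒ p=815, q=38
i=5: a=2 ⇒ p=2252, q=105
i=6: a=10 ⇒ p=23335, q=1088
i=7: a=2 ⇒ p=48922, q=2281
…
i=9: a=3 ⇒ p=265693, q=12388
i=10: a=4 ⇒ p=1135029, q=52921
i=11: a=2 ⇒ p=2535751, q=118230
(x₁, y₁) = (2535751, 118230);  2535751² − 460·118230² = 1 ✓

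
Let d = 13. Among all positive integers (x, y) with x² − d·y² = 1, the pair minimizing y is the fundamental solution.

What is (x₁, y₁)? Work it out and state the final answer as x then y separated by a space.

649 180

√13 = [3; 1,1,1,1,6, …], period ℓ=5 (odd) → k=9
a_0=3:  p_0=3·1+0=3,  q_0=3·0+1=1
…
a_2=1:  p_2=1·4+3=7,  q_2=1·1+1=2
…
a_4=1:  p_4=1·11+7=18,  q_4=1·3+2=5
…
a_8=1:  p_8=1·256+137=393,  q_8=1·71+38=109
a_9=1:  p_9=1·393+256=649,  q_9=1·109+71=180
→ (649, 180).  Check: 649²=421201, 13·180²=421200, difference 1.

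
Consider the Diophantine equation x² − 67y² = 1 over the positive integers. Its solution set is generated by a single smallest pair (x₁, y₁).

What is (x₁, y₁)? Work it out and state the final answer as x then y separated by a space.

48842 5967

[8; 5,2,1,1,7,1,1,2,5,16] for √67; ℓ=10 ⇒ convergent index 9
i=0: a=8 ⇒ p=8, q=1
i=1: a=5 ⇒ p=41, q=5
i=2: a=2 ⇒ p=90, q=11
i=3: a=1 ⇒ p=131, q=16
…
i=5: a=7 ⇒ p=1678, q=205
…
i=7: a=1 ⇒ p=3577, q=437
i=8: a=2 ⇒ p=9053, q=1106
i=9: a=5 ⇒ p=48842, q=5967
→ (48842, 5967).  Check: 48842²=2385540964, 67·5967²=2385540963, difference 1.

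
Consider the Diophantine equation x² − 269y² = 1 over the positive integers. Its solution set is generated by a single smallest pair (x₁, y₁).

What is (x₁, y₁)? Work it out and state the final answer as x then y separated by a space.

13449 820

[16; 2,2,32] for √269; ℓ=3 ⇒ convergent index 5
a_0=16:  p_0=16·1+0=16,  q_0=16·0+1=1
…
a_2=2:  p_2=2·33+16=82,  q_2=2·2+1=5
a_3=32:  p_3=32·82+33=2657,  q_3=32·5+2=162
a_4=2:  p_4=2·2657+82=5396,  q_4=2·162+5=329
a_5=2:  p_5=2·5396+2657=13449,  q_5=2·329+162=820
→ (13449, 820).  Check: 13449²=180875601, 269·820²=180875600, difference 1.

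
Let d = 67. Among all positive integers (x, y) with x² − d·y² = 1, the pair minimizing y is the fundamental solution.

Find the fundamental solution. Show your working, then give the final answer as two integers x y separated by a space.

48842 5967

√67 = [8; 5,2,1,1,7,1,1,2,5,16, …], period ℓ=10 (even) → k=9
a_0=8:  p_0=8·1+0=8,  q_0=8·0+1=1
…
a_5=7:  p_5=7·221+131=1678,  q_5=7·27+16=205
a_6=1:  p_6=1·1678+221=1899,  q_6=1·205+27=232
…
a_8=2:  p_8=2·3577+1899=9053,  q_8=2·437+232=1106
a_9=5:  p_9=5·9053+3577=48842,  q_9=5·1106+437=5967
fundamental: x₁=48842, y₁=5967  (since 2385540964 − 67·35605089 = 1)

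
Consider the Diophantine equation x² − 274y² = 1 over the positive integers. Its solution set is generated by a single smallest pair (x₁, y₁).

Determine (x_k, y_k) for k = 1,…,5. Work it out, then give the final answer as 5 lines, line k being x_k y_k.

d=274: √d = [16; 1,1,4,4,1,1,32] (ℓ=7, odd), read p_13/q_13
a_0=16:  p_0=16·1+0=16,  q_0=16·0+1=1
…
a_2=1:  p_2=1·17+16=33,  q_2=1·1+1=2
a_3=4:  p_3=4·33+17=149,  q_3=4·2+1=9
…
a_7=32:  p_7=32·1407+778=45802,  q_7=32·85+47=2767
a_8=1:  p_8=1·45802+1407=47209,  q_8=1·2767+85=2852
a_9=1:  p_9=1·47209+45802=93011,  q_9=1·2852+2767=5619
a_10=4:  p_10=4·93011+47209=419253,  q_10=4·5619+2852=25328
a_11=4:  p_11=4·419253+93011=1770023,  q_11=4·25328+5619=106931
a_12=1:  p_12=1·1770023+419253=2189276,  q_12=1·106931+25328=132259
a_13=1:  p_13=1·2189276+1770023=3959299,  q_13=1·132259+106931=239190
→ (3959299, 239190).  Check: 3959299²=15676048571401, 274·239190²=15676048571400, difference 1.
k=2:  x_2 = 3959299·3959299+274·239190·239190 = 31352097142801,  y_2 = 3959299·239190+239190·3959299 = 1894049455620
k=3:  x_3 = 3959299·31352097142801+274·239190·1894049455620 = 248264653730785753699,  y_3 = 3959299·1894049455620+239190·31352097142801 = 14998216231173381570
k=4:  x_4 = 3959299·248264653730785753699+274·239190·14998216231173381570 = 1965907990503261255572251201,  y_4 = 3959299·14998216231173381570+239190·248264653730785753699 = 118764845051735182903983240
k=5:  x_5 = 3959299·1965907990503261255572251201+274·239190·118764845051735182903983240 = 15567235081782895307198186429982499,  y_5 = 3959299·118764845051735182903983240+239190·1965907990503261255572251201 = 940451064496965117656884702915950

3959299 239190
31352097142801 1894049455620
248264653730785753699 14998216231173381570
1965907990503261255572251201 118764845051735182903983240
15567235081782895307198186429982499 940451064496965117656884702915950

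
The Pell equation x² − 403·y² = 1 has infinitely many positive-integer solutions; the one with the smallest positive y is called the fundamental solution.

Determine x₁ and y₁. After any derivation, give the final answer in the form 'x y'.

[20; 13,2,1,3,1,3,1,2,13,40] for √403; ℓ=10 ⇒ convergent index 9
k=0  a_k=20  p_k/q_k = 20/1
k=1  a_k=13  p_k/q_k = 261/13
…
k=3  a_k=1  p_k/q_k = 803/40
k=4  a_k=3  p_k/q_k = 2951/147
k=5  a_k=1  p_k/q_k = 3754/187
k=6  a_k=3  p_k/q_k = 14213/708
k=7  a_k=1  p_k/q_k = 17967/895
k=8  a_k=2  p_k/q_k = 50147/2498
k=9  a_k=13  p_k/q_k = 669878/33369
→ (669878, 33369).  Check: 669878²=448736534884, 403·33369²=448736534883, difference 1.

669878 33369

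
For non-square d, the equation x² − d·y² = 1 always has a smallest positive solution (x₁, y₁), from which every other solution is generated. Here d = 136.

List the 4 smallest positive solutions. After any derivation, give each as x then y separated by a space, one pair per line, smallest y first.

35 3
2449 210
171395 14697
11995201 1028580

√136 = [11; 1,1,1,22, …], period ℓ=4 (even) → k=3
k=0  a_k=11  p_k/q_k = 11/1
k=1  a_k=1  p_k/q_k = 12/1
k=2  a_k=1  p_k/q_k = 23/2
k=3  a_k=1  p_k/q_k = 35/3
fundamental: x₁=35, y₁=3  (since 1225 − 136·9 = 1)
(35+3√136)^2 = 2449 + 210√136
(35+3√136)^3 = 171395 + 14697√136
(35+3√136)^4 = 11995201 + 1028580√136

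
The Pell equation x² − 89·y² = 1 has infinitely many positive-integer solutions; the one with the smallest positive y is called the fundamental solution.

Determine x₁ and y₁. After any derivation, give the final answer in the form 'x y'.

d=89: √d = [9; 2,3,3,2,18] (ℓ=5, odd), read p_9/q_9
step 0: (9, 1)  from 9·(1,0) + (0,1)
…
step 2: (66, 7)  from 3·(19,2) + (9,1)
step 3: (217, 23)  from 3·(66,7) + (19,2)
step 4: (500, 53)  from 2·(217,23) + (66,7)
…
step 7: (66019, 6998)  from 3·(18934,2007) + (9217,977)
step 8: (216991, 23001)  from 3·(66019,6998) + (18934,2007)
step 9: (500001, 53000)  from 2·(216991,23001) + (66019,6998)
fundamental: x₁=500001, y₁=53000  (since 250001000001 − 89·2809000000 = 1)

500001 53000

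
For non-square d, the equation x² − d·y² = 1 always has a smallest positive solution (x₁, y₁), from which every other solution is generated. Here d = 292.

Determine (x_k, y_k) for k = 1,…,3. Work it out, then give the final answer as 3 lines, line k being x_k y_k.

2281249 133500
10408194000001 609093483000
47487364308614281249 2778987798000400500

[17; 11,2,1,3,8,3,1,2,11,34] for √292; ℓ=10 ⇒ convergent index 9
k=0  a_k=17  p_k/q_k = 17/1
…
k=2  a_k=2  p_k/q_k = 393/23
k=3  a_k=1  p_k/q_k = 581/34
k=4  a_k=3  p_k/q_k = 2136/125
…
k=6  a_k=3  p_k/q_k = 55143/3227
k=7  a_k=1  p_k/q_k = 72812/4261
k=8  a_k=2  p_k/q_k = 200767/11749
k=9  a_k=11  p_k/q_k = 2281249/133500
→ (2281249, 133500).  Check: 2281249²=5204097000001, 292·133500²=5204097000000, difference 1.
(x_2, y_2) = (2281249·2281249 + 292·133500·133500, 2281249·133500 + 133500·2281249) = (10408194000001, 609093483000)
(x_3, y_3) = (2281249·10408194000001 + 292·133500·609093483000, 2281249·609093483000 + 133500·10408194000001) = (47487364308614281249, 2778987798000400500)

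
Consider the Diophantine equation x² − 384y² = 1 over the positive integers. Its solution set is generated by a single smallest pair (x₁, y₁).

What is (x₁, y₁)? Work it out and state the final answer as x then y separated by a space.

√384 → a₀=19, period (1,1,2,9,2,1,1,38); ℓ=8 even so k=7
step 0: (19, 1)  from 19·(1,0) + (0,1)
step 1: (20, 1)  from 1·(19,1) + (1,0)
step 2: (39, 2)  from 1·(20,1) + (19,1)
…
step 4: (921, 47)  from 9·(98,5) + (39,2)
…
step 6: (2861, 146)  from 1·(1940,99) + (921,47)
step 7: (4801, 245)  from 1·(2861,146) + (1940,99)
(x₁, y₁) = (4801, 245);  4801² − 384·245² = 1 ✓

4801 245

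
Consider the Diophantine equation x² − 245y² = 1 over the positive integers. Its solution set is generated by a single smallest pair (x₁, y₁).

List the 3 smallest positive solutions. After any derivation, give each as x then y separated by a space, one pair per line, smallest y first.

[15; 1,1,1,7,6,7,1,1,1,30] for √245; ℓ=10 ⇒ convergent index 9
a_0=15:  p_0=15·1+0=15,  q_0=15·0+1=1
a_1=1:  p_1=1·15+1=16,  q_1=1·1+0=1
…
a_3=1:  p_3=1·31+16=47,  q_3=1·2+1=3
a_4=7:  p_4=7·47+31=360,  q_4=7·3+2=23
…
a_8=1:  p_8=1·18016+15809=33825,  q_8=1·1151+1010=2161
a_9=1:  p_9=1·33825+18016=51841,  q_9=1·2161+1151=3312
fundamental: x₁=51841, y₁=3312  (since 2687489281 − 245·10969344 = 1)
k=2:  x_2 = 51841·51841+245·3312·3312 = 5374978561,  y_2 = 51841·3312+3312·51841 = 343394784
k=3:  x_3 = 51841·5374978561+245·3312·343394784 = 557288527109761,  y_3 = 51841·343394784+3312·5374978561 = 35603857991376

51841 3312
5374978561 343394784
557288527109761 35603857991376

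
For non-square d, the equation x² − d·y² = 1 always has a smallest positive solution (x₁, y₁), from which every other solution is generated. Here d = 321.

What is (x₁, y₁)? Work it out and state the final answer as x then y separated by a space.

215 12

√321 → a₀=17, period (1,10,1,34); ℓ=4 even so k=3
step 0: (17, 1)  from 17·(1,0) + (0,1)
…
step 2: (197, 11)  from 10·(18,1) + (17,1)
step 3: (215, 12)  from 1·(197,11) + (18,1)
fundamental: x₁=215, y₁=12  (since 46225 − 321·144 = 1)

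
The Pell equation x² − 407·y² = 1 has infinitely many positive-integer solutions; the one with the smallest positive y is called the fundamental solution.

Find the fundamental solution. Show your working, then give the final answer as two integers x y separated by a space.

[20; 5,1,2,1,5,40] for √407; ℓ=6 ⇒ convergent index 5
step 0: (20, 1)  from 20·(1,0) + (0,1)
step 1: (101, 5)  from 5·(20,1) + (1,0)
step 2: (121, 6)  from 1·(101,5) + (20,1)
step 3: (343, 17)  from 2·(121,6) + (101,5)
step 4: (464, 23)  from 1·(343,17) + (121,6)
step 5: (2663, 132)  from 5·(464,23) + (343,17)
→ (2663, 132).  Check: 2663²=7091569, 407·132²=7091568, difference 1.

2663 132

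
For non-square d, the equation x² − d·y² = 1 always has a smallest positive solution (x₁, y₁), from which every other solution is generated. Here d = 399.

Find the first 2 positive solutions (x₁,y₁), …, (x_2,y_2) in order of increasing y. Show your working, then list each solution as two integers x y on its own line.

d=399: √d = [19; 1,38] (ℓ=2, even), read p_1/q_1
a_0=19:  p_0=19·1+0=19,  q_0=19·0+1=1
a_1=1:  p_1=1·19+1=20,  q_1=1·1+0=1
fundamental: x₁=20, y₁=1  (since 400 − 399·1 = 1)
(20+1√399)^2 = 799 + 40√399

20 1
799 40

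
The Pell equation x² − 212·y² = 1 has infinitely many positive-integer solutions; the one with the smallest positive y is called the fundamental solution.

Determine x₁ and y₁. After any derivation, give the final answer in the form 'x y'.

[14; 1,1,3,1,1,…,1,1,28] for √212; ℓ=14 ⇒ convergent index 13
a_0=14:  p_0=14·1+0=14,  q_0=14·0+1=1
a_1=1:  p_1=1·14+1=15,  q_1=1·1+0=1
a_2=1:  p_2=1·15+14=29,  q_2=1·1+1=2
a_3=3:  p_3=3·29+15=102,  q_3=3·2+1=7
a_4=1:  p_4=1·102+29=131,  q_4=1·7+2=9
…
a_6=1:  p_6=1·233+131=364,  q_6=1·16+9=25
…
a_8=1:  p_8=1·2417+364=2781,  q_8=1·166+25=191
…
a_10=1:  p_10=1·5198+2781=7979,  q_10=1·357+191=548
…
a_12=1:  p_12=1·29135+7979=37114,  q_12=1·2001+548=2549
a_13=1:  p_13=1·37114+29135=66249,  q_13=1·2549+2001=4550
→ (66249, 4550).  Check: 66249²=4388930001, 212·4550²=4388930000, difference 1.

66249 4550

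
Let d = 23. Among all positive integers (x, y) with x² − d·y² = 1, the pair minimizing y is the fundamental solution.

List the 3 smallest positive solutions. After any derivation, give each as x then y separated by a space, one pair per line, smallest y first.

√23 = [4; 1,3,1,8, …], period ℓ=4 (even) → k=3
i=0: a=4 ⇒ p=4, q=1
…
i=2: a=3 ⇒ p=19, q=4
i=3: a=1 ⇒ p=24, q=5
→ (24, 5).  Check: 24²=576, 23·5²=575, difference 1.
(x_2, y_2) = (24·24 + 23·5·5, 24·5 + 5·24) = (1151, 240)
(x_3, y_3) = (24·1151 + 23·5·240, 24·240 + 5·1151) = (55224, 11515)

24 5
1151 240
55224 11515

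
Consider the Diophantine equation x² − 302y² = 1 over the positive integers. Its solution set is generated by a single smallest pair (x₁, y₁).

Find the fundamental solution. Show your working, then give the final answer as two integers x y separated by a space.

√302 → a₀=17, period (2,1,1,1,4,…,1,2,34); ℓ=16 even so k=15
a_0=17:  p_0=17·1+0=17,  q_0=17·0+1=1
…
a_4=1:  p_4=1·87+52=139,  q_4=1·5+3=8
…
a_6=2:  p_6=2·643+139=1425,  q_6=2·37+8=82
a_7=1:  p_7=1·1425+643=2068,  q_7=1·82+37=119
…
a_14=1:  p_14=1·1042237+574956=1617193,  q_14=1·59974+33085=93059
a_15=2:  p_15=2·1617193+1042237=4276623,  q_15=2·93059+59974=246092
fundamental: x₁=4276623, y₁=246092  (since 18289504284129 − 302·60561272464 = 1)

4276623 246092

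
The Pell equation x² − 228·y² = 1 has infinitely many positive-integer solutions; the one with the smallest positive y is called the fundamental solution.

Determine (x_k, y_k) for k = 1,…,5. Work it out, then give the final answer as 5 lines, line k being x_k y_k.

151 10
45601 3020
13771351 912030
4158902401 275430040
1255974753751 83178960050

[15; 10,30] for √228; ℓ=2 ⇒ convergent index 1
step 0: (15, 1)  from 15·(1,0) + (0,1)
step 1: (151, 10)  from 10·(15,1) + (1,0)
(x₁, y₁) = (151, 10);  151² − 228·10² = 1 ✓
n=2: (151,10)∘(151,10) = (151·151+228·10·10, 151·10+10·151) = (45601,3020)
n=3: (45601,3020)∘(151,10) = (151·45601+228·10·3020, 151·3020+10·45601) = (13771351,912030)
n=4: (13771351,912030)∘(151,10) = (151·13771351+228·10·912030, 151·912030+10·13771351) = (4158902401,275430040)
n=5: (4158902401,275430040)∘(151,10) = (151·4158902401+228·10·275430040, 151·275430040+10·4158902401) = (1255974753751,83178960050)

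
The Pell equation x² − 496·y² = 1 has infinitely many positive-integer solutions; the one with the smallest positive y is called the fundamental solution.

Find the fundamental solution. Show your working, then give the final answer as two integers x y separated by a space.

4620799 207480

d=496: √d = [22; 3,1,2,4,1,…,1,3,44] (ℓ=16, even), read p_15/q_15
i=0: a=22 ⇒ p=22, q=1
i=1: a=3 ⇒ p=67, q=3
…
i=3: a=2 ⇒ p=245, q=11
…
i=5: a=1 ⇒ p=1314, q=59
i=6: a=1 ⇒ p=2383, q=107
i=7: a=2 ⇒ p=6080, q=273
…
i=9: a=2 ⇒ p=35166, q=1579
i=10: a=1 ⇒ p=49709, q=2232
i=11: a=1 ⇒ p=84875, q=3811
i=12: a=4 ⇒ p=389209, q=17476
…
i=14: a=1 ⇒ p=1252502, q=56239
i=15: a=3 ⇒ p=4620799, q=207480
→ (4620799, 207480).  Check: 4620799²=21351783398401, 496·207480²=21351783398400, difference 1.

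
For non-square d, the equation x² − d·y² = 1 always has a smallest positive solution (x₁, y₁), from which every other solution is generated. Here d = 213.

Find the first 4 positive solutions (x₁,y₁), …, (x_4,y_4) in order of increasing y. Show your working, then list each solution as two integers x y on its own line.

√213 = [14; 1,1,2,6,1,8,1,6,2,1,1,28, …], period ℓ=12 (even) → k=11
i=0: a=14 ⇒ p=14, q=1
…
i=2: a=1 ⇒ p=29, q=2
…
i=5: a=1 ⇒ p=540, q=37
…
i=7: a=1 ⇒ p=5327, q=365
…
i=10: a=1 ⇒ p=115574, q=7919
i=11: a=1 ⇒ p=194399, q=13320
→ (194399, 13320).  Check: 194399²=37790971201, 213·13320²=37790971200, difference 1.
(x_2, y_2) = (194399·194399 + 213·13320·13320, 194399·13320 + 13320·194399) = (75581942401, 5178789360)
(x_3, y_3) = (194399·75581942401 + 213·13320·5178789360, 194399·5178789360 + 13320·75581942401) = (29386108041429599, 2013502945575960)
(x_4, y_4) = (194399·29386108041429599 + 213·13320·2013502945575960, 194399·2013502945575960 + 13320·29386108041429599) = (11425260034216163289601, 782845918228863306720)

194399 13320
75581942401 5178789360
29386108041429599 2013502945575960
11425260034216163289601 782845918228863306720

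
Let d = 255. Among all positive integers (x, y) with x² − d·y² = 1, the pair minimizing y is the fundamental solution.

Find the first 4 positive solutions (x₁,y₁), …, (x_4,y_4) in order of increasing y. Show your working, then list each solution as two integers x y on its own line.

16 1
511 32
16336 1023
522241 32704

[15; 1,30] for √255; ℓ=2 ⇒ convergent index 1
a_0=15:  p_0=15·1+0=15,  q_0=15·0+1=1
a_1=1:  p_1=1·15+1=16,  q_1=1·1+0=1
(x₁, y₁) = (16, 1);  16² − 255·1² = 1 ✓
k=2:  x_2 = 16·16+255·1·1 = 511,  y_2 = 16·1+1·16 = 32
k=3:  x_3 = 16·511+255·1·32 = 16336,  y_3 = 16·32+1·511 = 1023
k=4:  x_4 = 16·16336+255·1·1023 = 522241,  y_4 = 16·1023+1·16336 = 32704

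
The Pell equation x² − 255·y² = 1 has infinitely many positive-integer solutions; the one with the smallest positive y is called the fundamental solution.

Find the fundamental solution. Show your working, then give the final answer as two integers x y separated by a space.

√255 = [15; 1,30, …], period ℓ=2 (even) → k=1
a_0=15:  p_0=15·1+0=15,  q_0=15·0+1=1
a_1=1:  p_1=1·15+1=16,  q_1=1·1+0=1
→ (16, 1).  Check: 16²=256, 255·1²=255, difference 1.

16 1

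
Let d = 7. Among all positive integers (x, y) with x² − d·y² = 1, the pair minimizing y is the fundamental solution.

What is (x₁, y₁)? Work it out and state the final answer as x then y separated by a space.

8 3

d=7: √d = [2; 1,1,1,4] (ℓ=4, even), read p_3/q_3
a_0=2:  p_0=2·1+0=2,  q_0=2·0+1=1
…
a_2=1:  p_2=1·3+2=5,  q_2=1·1+1=2
a_3=1:  p_3=1·5+3=8,  q_3=1·2+1=3
→ (8, 3).  Check: 8²=64, 7·3²=63, difference 1.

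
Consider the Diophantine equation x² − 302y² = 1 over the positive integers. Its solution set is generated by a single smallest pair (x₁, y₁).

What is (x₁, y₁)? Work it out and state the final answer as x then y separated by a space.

√302 → a₀=17, period (2,1,1,1,4,…,1,2,34); ℓ=16 even so k=15
step 0: (17, 1)  from 17·(1,0) + (0,1)
…
step 3: (87, 5)  from 1·(52,3) + (35,2)
step 4: (139, 8)  from 1·(87,5) + (52,3)
…
step 10: (107675, 6196)  from 2·(36581,2105) + (34513,1986)
…
step 12: (574956, 33085)  from 1·(467281,26889) + (107675,6196)
step 13: (1042237, 59974)  from 1·(574956,33085) + (467281,26889)
step 14: (1617193, 93059)  from 1·(1042237,59974) + (574956,33085)
step 15: (4276623, 246092)  from 2·(1617193,93059) + (1042237,59974)
(x₁, y₁) = (4276623, 246092);  4276623² − 302·246092² = 1 ✓

4276623 246092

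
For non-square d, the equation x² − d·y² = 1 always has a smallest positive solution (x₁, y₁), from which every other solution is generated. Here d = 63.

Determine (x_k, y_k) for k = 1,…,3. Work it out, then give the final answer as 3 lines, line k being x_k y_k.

8 1
127 16
2024 255

√63 → a₀=7, period (1,14); ℓ=2 even so k=1
i=0: a=7 ⇒ p=7, q=1
i=1: a=1 ⇒ p=8, q=1
→ (8, 1).  Check: 8²=64, 63·1²=63, difference 1.
(x_2, y_2) = (8·8 + 63·1·1, 8·1 + 1·8) = (127, 16)
(x_3, y_3) = (8·127 + 63·1·16, 8·16 + 1·127) = (2024, 255)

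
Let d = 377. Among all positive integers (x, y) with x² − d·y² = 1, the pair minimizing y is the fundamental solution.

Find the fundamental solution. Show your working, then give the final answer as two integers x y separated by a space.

233 12

d=377: √d = [19; 2,2,2,38] (ℓ=4, even), read p_3/q_3
k=0  a_k=19  p_k/q_k = 19/1
k=1  a_k=2  p_k/q_k = 39/2
k=2  a_k=2  p_k/q_k = 97/5
k=3  a_k=2  p_k/q_k = 233/12
(x₁, y₁) = (233, 12);  233² − 377·12² = 1 ✓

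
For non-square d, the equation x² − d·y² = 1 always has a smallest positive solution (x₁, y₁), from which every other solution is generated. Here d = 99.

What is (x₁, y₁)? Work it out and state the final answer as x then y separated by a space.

10 1

√99 = [9; 1,18, …], period ℓ=2 (even) → k=1
k=0  a_k=9  p_k/q_k = 9/1
k=1  a_k=1  p_k/q_k = 10/1
fundamental: x₁=10, y₁=1  (since 100 − 99·1 = 1)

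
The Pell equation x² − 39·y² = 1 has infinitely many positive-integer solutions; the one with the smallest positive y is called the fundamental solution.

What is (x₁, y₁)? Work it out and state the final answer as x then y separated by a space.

d=39: √d = [6; 4,12] (ℓ=2, even), read p_1/q_1
k=0  a_k=6  p_k/q_k = 6/1
k=1  a_k=4  p_k/q_k = 25/4
fundamental: x₁=25, y₁=4  (since 625 − 39·16 = 1)

25 4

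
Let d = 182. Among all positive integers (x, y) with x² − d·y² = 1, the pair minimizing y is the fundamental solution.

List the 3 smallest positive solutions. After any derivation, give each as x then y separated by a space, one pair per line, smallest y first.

27 2
1457 108
78651 5830

d=182: √d = [13; 2,26] (ℓ=2, even), read p_1/q_1
step 0: (13, 1)  from 13·(1,0) + (0,1)
step 1: (27, 2)  from 2·(13,1) + (1,0)
fundamental: x₁=27, y₁=2  (since 729 − 182·4 = 1)
n=2: (27,2)∘(27,2) = (27·27+182·2·2, 27·2+2·27) = (1457,108)
n=3: (1457,108)∘(27,2) = (27·1457+182·2·108, 27·108+2·1457) = (78651,5830)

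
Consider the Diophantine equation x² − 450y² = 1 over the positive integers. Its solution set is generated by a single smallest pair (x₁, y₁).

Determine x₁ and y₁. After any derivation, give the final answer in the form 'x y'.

19601 924

√450 → a₀=21, period (4,1,2,4,2,1,4,42); ℓ=8 even so k=7
step 0: (21, 1)  from 21·(1,0) + (0,1)
…
step 2: (106, 5)  from 1·(85,4) + (21,1)
step 3: (297, 14)  from 2·(106,5) + (85,4)
…
step 6: (4179, 197)  from 1·(2885,136) + (1294,61)
step 7: (19601, 924)  from 4·(4179,197) + (2885,136)
→ (19601, 924).  Check: 19601²=384199201, 450·924²=384199200, difference 1.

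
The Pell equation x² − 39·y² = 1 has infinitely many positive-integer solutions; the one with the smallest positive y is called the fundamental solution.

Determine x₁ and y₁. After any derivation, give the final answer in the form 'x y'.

[6; 4,12] for √39; ℓ=2 ⇒ convergent index 1
a_0=6:  p_0=6·1+0=6,  q_0=6·0+1=1
a_1=4:  p_1=4·6+1=25,  q_1=4·1+0=4
(x₁, y₁) = (25, 4);  25² − 39·4² = 1 ✓

25 4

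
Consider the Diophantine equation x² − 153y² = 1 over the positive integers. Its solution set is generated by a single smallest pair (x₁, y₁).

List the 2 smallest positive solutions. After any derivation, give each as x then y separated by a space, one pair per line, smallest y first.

[12; 2,1,2,2,2,1,2,24] for √153; ℓ=8 ⇒ convergent index 7
k=0  a_k=12  p_k/q_k = 12/1
…
k=4  a_k=2  p_k/q_k = 235/19
k=5  a_k=2  p_k/q_k = 569/46
k=6  a_k=1  p_k/q_k = 804/65
k=7  a_k=2  p_k/q_k = 2177/176
(x₁, y₁) = (2177, 176);  2177² − 153·176² = 1 ✓
(2177+176√153)^2 = 9478657 + 766304√153

2177 176
9478657 766304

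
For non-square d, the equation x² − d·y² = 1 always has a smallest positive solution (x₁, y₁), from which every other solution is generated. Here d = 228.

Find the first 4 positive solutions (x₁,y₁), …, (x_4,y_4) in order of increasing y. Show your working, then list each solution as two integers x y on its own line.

151 10
45601 3020
13771351 912030
4158902401 275430040

√228 = [15; 10,30, …], period ℓ=2 (even) → k=1
i=0: a=15 ⇒ p=15, q=1
i=1: a=10 ⇒ p=151, q=10
→ (151, 10).  Check: 151²=22801, 228·10²=22800, difference 1.
n=2: (151,10)∘(151,10) = (151·151+228·10·10, 151·10+10·151) = (45601,3020)
n=3: (45601,3020)∘(151,10) = (151·45601+228·10·3020, 151·3020+10·45601) = (13771351,912030)
n=4: (13771351,912030)∘(151,10) = (151·13771351+228·10·912030, 151·912030+10·13771351) = (4158902401,275430040)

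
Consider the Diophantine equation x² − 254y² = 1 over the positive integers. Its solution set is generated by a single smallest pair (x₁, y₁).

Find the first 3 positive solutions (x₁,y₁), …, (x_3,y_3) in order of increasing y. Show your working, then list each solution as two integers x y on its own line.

255 16
130049 8160
66324735 4161584

√254 → a₀=15, period (1,14,1,30); ℓ=4 even so k=3
k=0  a_k=15  p_k/q_k = 15/1
k=1  a_k=1  p_k/q_k = 16/1
k=2  a_k=14  p_k/q_k = 239/15
k=3  a_k=1  p_k/q_k = 255/16
→ (255, 16).  Check: 255²=65025, 254·16²=65024, difference 1.
(255+16√254)^2 = 130049 + 8160√254
(255+16√254)^3 = 66324735 + 4161584√254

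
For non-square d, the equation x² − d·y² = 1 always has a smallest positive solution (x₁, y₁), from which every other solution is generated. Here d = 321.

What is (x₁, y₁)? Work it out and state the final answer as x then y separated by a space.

215 12

[17; 1,10,1,34] for √321; ℓ=4 ⇒ convergent index 3
step 0: (17, 1)  from 17·(1,0) + (0,1)
step 1: (18, 1)  from 1·(17,1) + (1,0)
step 2: (197, 11)  from 10·(18,1) + (17,1)
step 3: (215, 12)  from 1·(197,11) + (18,1)
fundamental: x₁=215, y₁=12  (since 46225 − 321·144 = 1)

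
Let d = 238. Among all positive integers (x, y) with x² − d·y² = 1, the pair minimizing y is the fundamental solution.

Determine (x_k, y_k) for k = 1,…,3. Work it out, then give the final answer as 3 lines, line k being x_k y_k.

√238 = [15; 2,2,1,14,1,2,2,30, …], period ℓ=8 (even) → k=7
k=0  a_k=15  p_k/q_k = 15/1
k=1  a_k=2  p_k/q_k = 31/2
k=2  a_k=2  p_k/q_k = 77/5
…
k=4  a_k=14  p_k/q_k = 1589/103
k=5  a_k=1  p_k/q_k = 1697/110
k=6  a_k=2  p_k/q_k = 4983/323
k=7  a_k=2  p_k/q_k = 11663/756
→ (11663, 756).  Check: 11663²=136025569, 238·756²=136025568, difference 1.
(x_2, y_2) = (11663·11663 + 238·756·756, 11663·756 + 756·11663) = (272051137, 17634456)
(x_3, y_3) = (11663·272051137 + 238·756·17634456, 11663·17634456 + 756·272051137) = (6345864809999, 411341319900)

11663 756
272051137 17634456
6345864809999 411341319900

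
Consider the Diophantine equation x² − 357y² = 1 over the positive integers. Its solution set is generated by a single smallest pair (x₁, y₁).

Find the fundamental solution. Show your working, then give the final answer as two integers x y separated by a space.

√357 → a₀=18, period (1,8,2,8,1,36); ℓ=6 even so k=5
k=0  a_k=18  p_k/q_k = 18/1
k=1  a_k=1  p_k/q_k = 19/1
k=2  a_k=8  p_k/q_k = 170/9
…
k=4  a_k=8  p_k/q_k = 3042/161
k=5  a_k=1  p_k/q_k = 3401/180
(x₁, y₁) = (3401, 180);  3401² − 357·180² = 1 ✓

3401 180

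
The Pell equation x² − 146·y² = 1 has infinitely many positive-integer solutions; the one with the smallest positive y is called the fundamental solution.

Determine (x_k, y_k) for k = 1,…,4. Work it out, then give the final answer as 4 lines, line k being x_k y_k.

√146 → a₀=12, period (12,24); ℓ=2 even so k=1
i=0: a=12 ⇒ p=12, q=1
i=1: a=12 ⇒ p=145, q=12
→ (145, 12).  Check: 145²=21025, 146·12²=21024, difference 1.
n=2: (145,12)∘(145,12) = (145·145+146·12·12, 145·12+12·145) = (42049,3480)
n=3: (42049,3480)∘(145,12) = (145·42049+146·12·3480, 145·3480+12·42049) = (12194065,1009188)
n=4: (12194065,1009188)∘(145,12) = (145·12194065+146·12·1009188, 145·1009188+12·12194065) = (3536236801,292661040)

145 12
42049 3480
12194065 1009188
3536236801 292661040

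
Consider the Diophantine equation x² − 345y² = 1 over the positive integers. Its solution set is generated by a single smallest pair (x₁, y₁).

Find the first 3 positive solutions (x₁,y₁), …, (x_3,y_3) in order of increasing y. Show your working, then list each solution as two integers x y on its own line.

d=345: √d = [18; 1,1,2,1,6,1,2,1,1,36] (ℓ=10, even), read p_9/q_9
k=0  a_k=18  p_k/q_k = 18/1
…
k=5  a_k=6  p_k/q_k = 873/47
k=6  a_k=1  p_k/q_k = 1003/54
k=7  a_k=2  p_k/q_k = 2879/155
k=8  a_k=1  p_k/q_k = 3882/209
k=9  a_k=1  p_k/q_k = 6761/364
→ (6761, 364).  Check: 6761²=45711121, 345·364²=45711120, difference 1.
(6761+364√345)^2 = 91422241 + 4922008√345
(6761+364√345)^3 = 1236211536041 + 66555391812√345

6761 364
91422241 4922008
1236211536041 66555391812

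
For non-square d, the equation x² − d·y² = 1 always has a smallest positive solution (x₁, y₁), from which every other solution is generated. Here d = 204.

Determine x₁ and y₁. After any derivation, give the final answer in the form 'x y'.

[14; 3,1,1,6,1,1,3,28] for √204; ℓ=8 ⇒ convergent index 7
a_0=14:  p_0=14·1+0=14,  q_0=14·0+1=1
…
a_2=1:  p_2=1·43+14=57,  q_2=1·3+1=4
a_3=1:  p_3=1·57+43=100,  q_3=1·4+3=7
a_4=6:  p_4=6·100+57=657,  q_4=6·7+4=46
…
a_6=1:  p_6=1·757+657=1414,  q_6=1·53+46=99
a_7=3:  p_7=3·1414+757=4999,  q_7=3·99+53=350
(x₁, y₁) = (4999, 350);  4999² − 204·350² = 1 ✓

4999 350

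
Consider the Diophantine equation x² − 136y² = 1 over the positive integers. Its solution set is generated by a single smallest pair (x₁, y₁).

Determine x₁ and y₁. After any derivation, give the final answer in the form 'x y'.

√136 = [11; 1,1,1,22, …], period ℓ=4 (even) → k=3
step 0: (11, 1)  from 11·(1,0) + (0,1)
…
step 2: (23, 2)  from 1·(12,1) + (11,1)
step 3: (35, 3)  from 1·(23,2) + (12,1)
(x₁, y₁) = (35, 3);  35² − 136·3² = 1 ✓

35 3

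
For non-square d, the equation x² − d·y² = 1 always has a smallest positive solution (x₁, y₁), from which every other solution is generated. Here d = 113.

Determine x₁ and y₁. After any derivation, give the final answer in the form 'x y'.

[10; 1,1,1,2,2,1,1,1,20] for √113; ℓ=9 ⇒ convergent index 17
i=0: a=10 ⇒ p=10, q=1
…
i=2: a=1 ⇒ p=21, q=2
i=3: a=1 ⇒ p=32, q=3
…
i=7: a=1 ⇒ p=489, q=46
i=8: a=1 ⇒ p=776, q=73
…
i=10: a=1 ⇒ p=16785, q=1579
…
i=12: a=1 ⇒ p=49579, q=4664
…
i=15: a=1 ⇒ p=445435, q=41903
i=16: a=1 ⇒ p=758918, q=71393
i=17: a=1 ⇒ p=1204353, q=113296
→ (1204353, 113296).  Check: 1204353²=1450466148609, 113·113296²=1450466148608, difference 1.

1204353 113296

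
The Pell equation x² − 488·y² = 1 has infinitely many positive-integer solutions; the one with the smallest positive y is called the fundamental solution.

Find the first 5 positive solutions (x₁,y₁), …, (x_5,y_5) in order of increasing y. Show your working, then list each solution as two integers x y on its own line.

243 11
118097 5346
57394899 2598145
27893802817 1262693124
13556330774163 613666260119

√488 = [22; 11,44, …], period ℓ=2 (even) → k=1
i=0: a=22 ⇒ p=22, q=1
i=1: a=11 ⇒ p=243, q=11
→ (243, 11).  Check: 243²=59049, 488·11²=59048, difference 1.
k=2:  x_2 = 243·243+488·11·11 = 118097,  y_2 = 243·11+11·243 = 5346
k=3:  x_3 = 243·118097+488·11·5346 = 57394899,  y_3 = 243·5346+11·118097 = 2598145
k=4:  x_4 = 243·57394899+488·11·2598145 = 27893802817,  y_4 = 243·2598145+11·57394899 = 1262693124
k=5:  x_5 = 243·27893802817+488·11·1262693124 = 13556330774163,  y_5 = 243·1262693124+11·27893802817 = 613666260119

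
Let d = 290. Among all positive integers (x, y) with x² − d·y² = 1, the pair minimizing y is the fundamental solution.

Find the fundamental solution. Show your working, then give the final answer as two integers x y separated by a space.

579 34

d=290: √d = [17; 34] (ℓ=1, odd), read p_1/q_1
k=0  a_k=17  p_k/q_k = 17/1
k=1  a_k=34  p_k/q_k = 579/34
fundamental: x₁=579, y₁=34  (since 335241 − 290·1156 = 1)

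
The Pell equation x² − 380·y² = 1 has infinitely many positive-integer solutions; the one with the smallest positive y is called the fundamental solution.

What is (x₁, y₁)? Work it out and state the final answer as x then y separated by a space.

39 2

[19; 2,38] for √380; ℓ=2 ⇒ convergent index 1
i=0: a=19 ⇒ p=19, q=1
i=1: a=2 ⇒ p=39, q=2
→ (39, 2).  Check: 39²=1521, 380·2²=1520, difference 1.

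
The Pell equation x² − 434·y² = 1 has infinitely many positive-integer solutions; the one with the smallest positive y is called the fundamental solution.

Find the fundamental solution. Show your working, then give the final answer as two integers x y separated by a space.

√434 = [20; 1,4,1,40, …], period ℓ=4 (even) → k=3
step 0: (20, 1)  from 20·(1,0) + (0,1)
step 1: (21, 1)  from 1·(20,1) + (1,0)
step 2: (104, 5)  from 4·(21,1) + (20,1)
step 3: (125, 6)  from 1·(104,5) + (21,1)
(x₁, y₁) = (125, 6);  125² − 434·6² = 1 ✓

125 6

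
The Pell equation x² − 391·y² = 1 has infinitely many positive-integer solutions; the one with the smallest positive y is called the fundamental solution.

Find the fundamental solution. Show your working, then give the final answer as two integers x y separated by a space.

√391 → a₀=19, period (1,3,2,2,1,…,3,1,38); ℓ=16 even so k=15
k=0  a_k=19  p_k/q_k = 19/1
…
k=2  a_k=3  p_k/q_k = 79/4
…
k=6  a_k=1  p_k/q_k = 1048/53
k=7  a_k=2  p_k/q_k = 2709/137
…
k=12  a_k=2  p_k/q_k = 696292/35213
…
k=14  a_k=3  p_k/q_k = 5678083/287153
k=15  a_k=1  p_k/q_k = 7338680/371133
→ (7338680, 371133).  Check: 7338680²=53856224142400, 391·371133²=53856224142399, difference 1.

7338680 371133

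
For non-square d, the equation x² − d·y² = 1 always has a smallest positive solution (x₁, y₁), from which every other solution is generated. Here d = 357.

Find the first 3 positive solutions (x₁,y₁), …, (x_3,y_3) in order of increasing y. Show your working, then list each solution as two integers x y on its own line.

√357 = [18; 1,8,2,8,1,36, …], period ℓ=6 (even) → k=5
k=0  a_k=18  p_k/q_k = 18/1
k=1  a_k=1  p_k/q_k = 19/1
…
k=3  a_k=2  p_k/q_k = 359/19
k=4  a_k=8  p_k/q_k = 3042/161
k=5  a_k=1  p_k/q_k = 3401/180
→ (3401, 180).  Check: 3401²=11566801, 357·180²=11566800, difference 1.
k=2:  x_2 = 3401·3401+357·180·180 = 23133601,  y_2 = 3401·180+180·3401 = 1224360
k=3:  x_3 = 3401·23133601+357·180·1224360 = 157354750601,  y_3 = 3401·1224360+180·23133601 = 8328096540

3401 180
23133601 1224360
157354750601 8328096540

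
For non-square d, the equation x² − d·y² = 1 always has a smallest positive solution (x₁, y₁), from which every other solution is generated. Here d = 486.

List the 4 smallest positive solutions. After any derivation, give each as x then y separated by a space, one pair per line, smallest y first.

√486 = [22; 22,44, …], period ℓ=2 (even) → k=1
a_0=22:  p_0=22·1+0=22,  q_0=22·0+1=1
a_1=22:  p_1=22·22+1=485,  q_1=22·1+0=22
(x₁, y₁) = (485, 22);  485² − 486·22² = 1 ✓
(485+22√486)^2 = 470449 + 21340√486
(485+22√486)^3 = 456335045 + 20699778√486
(485+22√486)^4 = 442644523201 + 20078763320√486

485 22
470449 21340
456335045 20699778
442644523201 20078763320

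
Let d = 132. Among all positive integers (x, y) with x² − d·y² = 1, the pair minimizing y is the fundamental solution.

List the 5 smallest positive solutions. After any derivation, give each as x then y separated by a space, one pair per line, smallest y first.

23 2
1057 92
48599 4230
2234497 194488
102738263 8942218

√132 → a₀=11, period (2,22); ℓ=2 even so k=1
k=0  a_k=11  p_k/q_k = 11/1
k=1  a_k=2  p_k/q_k = 23/2
→ (23, 2).  Check: 23²=529, 132·2²=528, difference 1.
(x_2, y_2) = (23·23 + 132·2·2, 23·2 + 2·23) = (1057, 92)
(x_3, y_3) = (23·1057 + 132·2·92, 23·92 + 2·1057) = (48599, 4230)
(x_4, y_4) = (23·48599 + 132·2·4230, 23·4230 + 2·48599) = (2234497, 194488)
(x_5, y_5) = (23·2234497 + 132·2·194488, 23·194488 + 2·2234497) = (102738263, 8942218)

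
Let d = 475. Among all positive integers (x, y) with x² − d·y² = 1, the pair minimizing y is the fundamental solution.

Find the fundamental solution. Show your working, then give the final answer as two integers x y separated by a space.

57799 2652

√475 → a₀=21, period (1,3,1,6,2,6,1,3,1,42); ℓ=10 even so k=9
k=0  a_k=21  p_k/q_k = 21/1
…
k=2  a_k=3  p_k/q_k = 87/4
…
k=4  a_k=6  p_k/q_k = 741/34
…
k=8  a_k=3  p_k/q_k = 45921/2107
k=9  a_k=1  p_k/q_k = 57799/2652
(x₁, y₁) = (57799, 2652);  57799² − 475·2652² = 1 ✓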